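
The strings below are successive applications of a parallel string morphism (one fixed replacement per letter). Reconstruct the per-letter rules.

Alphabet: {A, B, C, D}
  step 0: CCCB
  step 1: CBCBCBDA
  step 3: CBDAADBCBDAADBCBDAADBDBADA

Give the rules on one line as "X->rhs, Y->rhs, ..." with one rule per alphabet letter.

A->DB, B->DA, C->CB, D->A

  step 0 ⇒ step 1: CCCB ⇒ CB·CB·CB·DA
    B ↦ DA
    C ↦ CB
    A ↦ DB  (constrained at step 1)
    D ↦ A  (constrained at step 1)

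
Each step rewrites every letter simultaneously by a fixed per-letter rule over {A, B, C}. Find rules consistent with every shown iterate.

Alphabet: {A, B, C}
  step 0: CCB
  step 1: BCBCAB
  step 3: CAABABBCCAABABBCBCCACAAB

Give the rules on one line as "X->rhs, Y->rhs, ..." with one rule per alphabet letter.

  step 0 ⇒ step 1: CCB ⇒ BC·BC·AB
    B ↦ AB
    C ↦ BC
    A ↦ CA  (constrained at step 1)

A->CA, B->AB, C->BC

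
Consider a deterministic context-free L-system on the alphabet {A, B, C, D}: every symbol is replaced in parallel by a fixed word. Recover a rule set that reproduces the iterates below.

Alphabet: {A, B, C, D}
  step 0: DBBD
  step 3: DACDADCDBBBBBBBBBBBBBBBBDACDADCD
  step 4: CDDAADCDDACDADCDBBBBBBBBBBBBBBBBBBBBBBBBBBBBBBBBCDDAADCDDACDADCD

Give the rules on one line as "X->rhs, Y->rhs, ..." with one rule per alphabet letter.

  step 3 ⇒ step 4: DACDADCDBBBBBBBBBBBBBBBBDACDADCD ⇒ CD·DA·AD·CD·DA·CD·AD·CD·BB·BB·BB·BB·BB·BB·BB·BB·BB·BB·BB·BB·BB·BB·BB·BB·CD·DA·AD·CD·DA·CD·AD·CD
    A ↦ DA
    B ↦ BB
    C ↦ AD
    D ↦ CD

A->DA, B->BB, C->AD, D->CD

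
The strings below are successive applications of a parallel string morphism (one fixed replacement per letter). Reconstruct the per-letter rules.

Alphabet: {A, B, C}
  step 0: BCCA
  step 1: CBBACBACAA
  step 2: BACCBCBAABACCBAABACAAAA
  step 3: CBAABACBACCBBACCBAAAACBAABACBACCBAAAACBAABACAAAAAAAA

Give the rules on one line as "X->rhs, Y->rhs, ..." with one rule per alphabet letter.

A->AA, B->CB, C->BAC

  step 2 ⇒ step 3: BACCBCBAABACCBAABACAAAA ⇒ CB·AA·BAC·BAC·CB·BAC·CB·AA·AA·CB·AA·BAC·BAC·CB·AA·AA·CB·AA·BAC·AA·AA·AA·AA
    A ↦ AA
    B ↦ CB
    C ↦ BAC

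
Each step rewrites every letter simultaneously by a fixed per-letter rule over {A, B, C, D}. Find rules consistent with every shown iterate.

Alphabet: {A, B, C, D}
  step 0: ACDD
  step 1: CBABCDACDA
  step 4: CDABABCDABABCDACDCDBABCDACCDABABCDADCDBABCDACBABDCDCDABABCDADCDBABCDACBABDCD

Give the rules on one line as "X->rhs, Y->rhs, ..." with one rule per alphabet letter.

A->C, B->D, C->BAB, D->CDA

  step 0 ⇒ step 1: ACDD ⇒ C·BAB·CDA·CDA
    A ↦ C
    C ↦ BAB
    D ↦ CDA
    B ↦ D  (constrained at step 1)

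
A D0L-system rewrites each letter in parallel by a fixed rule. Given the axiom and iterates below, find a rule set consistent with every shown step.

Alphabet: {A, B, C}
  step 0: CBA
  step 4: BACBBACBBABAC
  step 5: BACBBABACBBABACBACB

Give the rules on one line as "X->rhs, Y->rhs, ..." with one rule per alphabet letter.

A->C, B->BA, C->B

  step 4 ⇒ step 5: BACBBACBBABAC ⇒ BA·C·B·BA·BA·C·B·BA·BA·C·BA·C·B
    A ↦ C
    B ↦ BA
    C ↦ B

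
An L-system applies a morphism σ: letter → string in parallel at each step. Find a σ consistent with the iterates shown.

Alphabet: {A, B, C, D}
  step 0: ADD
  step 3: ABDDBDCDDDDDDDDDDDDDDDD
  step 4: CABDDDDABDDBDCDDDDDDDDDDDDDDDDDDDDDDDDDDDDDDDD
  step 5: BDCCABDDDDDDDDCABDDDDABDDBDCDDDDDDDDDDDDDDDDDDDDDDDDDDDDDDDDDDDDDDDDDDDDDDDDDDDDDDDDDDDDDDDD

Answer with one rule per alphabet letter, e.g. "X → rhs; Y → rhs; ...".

A->C, B->AB, C->BDC, D->DD

  step 4 ⇒ step 5: CABDDDDABDDBDCDDDDDDDDDDDDDDDDDDDDDDDDDDDDDDDD ⇒ BDC·C·AB·DD·DD·DD·DD·C·AB·DD·DD·AB·DD·BDC·DD·DD·DD·DD·DD·DD·DD·DD·DD·DD·DD·DD·DD·DD·DD·DD·DD·DD·DD·DD·DD·DD·DD·DD·DD·DD·DD·DD·DD·DD·DD·DD
    A ↦ C
    B ↦ AB
    C ↦ BDC
    D ↦ DD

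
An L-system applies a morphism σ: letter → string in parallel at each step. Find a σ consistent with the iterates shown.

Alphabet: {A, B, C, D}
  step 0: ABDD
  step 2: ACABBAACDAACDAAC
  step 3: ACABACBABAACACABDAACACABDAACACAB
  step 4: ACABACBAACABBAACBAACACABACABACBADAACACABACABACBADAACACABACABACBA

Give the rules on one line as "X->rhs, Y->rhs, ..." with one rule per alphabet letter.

  step 3 ⇒ step 4: ACABACBABAACACABDAACACABDAACACAB ⇒ AC·AB·AC·BA·AC·AB·BA·AC·BA·AC·AC·AB·AC·AB·AC·BA·DA·AC·AC·AB·AC·AB·AC·BA·DA·AC·AC·AB·AC·AB·AC·BA
    A ↦ AC
    B ↦ BA
    C ↦ AB
    D ↦ DA

A->AC, B->BA, C->AB, D->DA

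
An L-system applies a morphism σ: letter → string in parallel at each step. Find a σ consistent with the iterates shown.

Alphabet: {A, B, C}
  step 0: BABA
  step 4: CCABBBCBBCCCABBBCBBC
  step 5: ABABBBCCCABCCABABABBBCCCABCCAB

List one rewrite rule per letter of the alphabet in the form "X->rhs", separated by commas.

  step 4 ⇒ step 5: CCABBBCBBCCCABBBCBBC ⇒ AB·AB·BB·C·C·C·AB·C·C·AB·AB·AB·BB·C·C·C·AB·C·C·AB
    A ↦ BB
    B ↦ C
    C ↦ AB

A->BB, B->C, C->AB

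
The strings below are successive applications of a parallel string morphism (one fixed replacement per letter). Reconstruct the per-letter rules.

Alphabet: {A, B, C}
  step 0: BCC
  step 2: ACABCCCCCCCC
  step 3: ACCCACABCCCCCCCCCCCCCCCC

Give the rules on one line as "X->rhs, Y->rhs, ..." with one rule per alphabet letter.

A->AC, B->AB, C->CC

  step 2 ⇒ step 3: ACABCCCCCCCC ⇒ AC·CC·AC·AB·CC·CC·CC·CC·CC·CC·CC·CC
    A ↦ AC
    B ↦ AB
    C ↦ CC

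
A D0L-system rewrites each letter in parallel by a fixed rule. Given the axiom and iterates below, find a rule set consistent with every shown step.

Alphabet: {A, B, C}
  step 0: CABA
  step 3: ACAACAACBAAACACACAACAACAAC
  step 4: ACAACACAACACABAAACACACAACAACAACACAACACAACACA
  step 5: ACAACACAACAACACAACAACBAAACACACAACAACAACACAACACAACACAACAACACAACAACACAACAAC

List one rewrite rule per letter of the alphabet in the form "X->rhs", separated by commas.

  step 4 ⇒ step 5: ACAACACAACACABAAACACACAACAACAACACAACACAACACA ⇒ AC·A·AC·AC·A·AC·A·AC·AC·A·AC·A·AC·BAA·AC·AC·AC·A·AC·A·AC·A·AC·AC·A·AC·AC·A·AC·AC·A·AC·A·AC·AC·A·AC·A·AC·AC·A·AC·A·AC
    A ↦ AC
    B ↦ BAA
    C ↦ A

A->AC, B->BAA, C->A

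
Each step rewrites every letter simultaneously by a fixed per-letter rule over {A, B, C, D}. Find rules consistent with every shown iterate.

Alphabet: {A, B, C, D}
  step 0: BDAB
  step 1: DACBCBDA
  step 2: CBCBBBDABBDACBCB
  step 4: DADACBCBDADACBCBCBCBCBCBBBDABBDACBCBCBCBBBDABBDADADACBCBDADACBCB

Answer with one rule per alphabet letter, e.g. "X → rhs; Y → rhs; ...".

  step 1 ⇒ step 2: DACBCBDA ⇒ CB·CB·BB·DA·BB·DA·CB·CB
    A ↦ CB
    B ↦ DA
    C ↦ BB
    D ↦ CB

A->CB, B->DA, C->BB, D->CB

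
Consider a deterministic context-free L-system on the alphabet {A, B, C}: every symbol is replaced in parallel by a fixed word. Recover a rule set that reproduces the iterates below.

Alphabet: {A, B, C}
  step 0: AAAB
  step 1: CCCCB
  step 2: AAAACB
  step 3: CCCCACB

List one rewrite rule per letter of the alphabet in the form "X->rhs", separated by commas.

  step 2 ⇒ step 3: AAAACB ⇒ C·C·C·C·A·CB
    A ↦ C
    B ↦ CB
    C ↦ A

A->C, B->CB, C->A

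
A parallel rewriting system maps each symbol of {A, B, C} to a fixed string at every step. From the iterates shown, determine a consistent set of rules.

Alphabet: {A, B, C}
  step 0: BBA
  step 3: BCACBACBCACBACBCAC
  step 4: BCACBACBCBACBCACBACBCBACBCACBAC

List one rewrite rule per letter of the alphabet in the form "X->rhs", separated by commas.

A->B, B->BC, C->AC

  step 3 ⇒ step 4: BCACBACBCACBACBCAC ⇒ BC·AC·B·AC·BC·B·AC·BC·AC·B·AC·BC·B·AC·BC·AC·B·AC
    A ↦ B
    B ↦ BC
    C ↦ AC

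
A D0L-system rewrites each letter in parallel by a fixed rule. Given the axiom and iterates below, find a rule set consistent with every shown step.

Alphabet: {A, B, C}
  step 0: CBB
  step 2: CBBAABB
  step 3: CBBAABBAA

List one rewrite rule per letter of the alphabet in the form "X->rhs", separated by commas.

  step 2 ⇒ step 3: CBBAABB ⇒ CBB·A·A·B·B·A·A
    A ↦ B
    B ↦ A
    C ↦ CBB

A->B, B->A, C->CBB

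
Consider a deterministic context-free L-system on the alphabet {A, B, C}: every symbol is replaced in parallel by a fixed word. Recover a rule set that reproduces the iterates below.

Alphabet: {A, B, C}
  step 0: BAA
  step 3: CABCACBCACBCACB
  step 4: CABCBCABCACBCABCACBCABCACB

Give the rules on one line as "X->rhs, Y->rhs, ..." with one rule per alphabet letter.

  step 3 ⇒ step 4: CABCACBCACBCACB ⇒ CA·B·CB·CA·B·CA·CB·CA·B·CA·CB·CA·B·CA·CB
    A ↦ B
    B ↦ CB
    C ↦ CA

A->B, B->CB, C->CA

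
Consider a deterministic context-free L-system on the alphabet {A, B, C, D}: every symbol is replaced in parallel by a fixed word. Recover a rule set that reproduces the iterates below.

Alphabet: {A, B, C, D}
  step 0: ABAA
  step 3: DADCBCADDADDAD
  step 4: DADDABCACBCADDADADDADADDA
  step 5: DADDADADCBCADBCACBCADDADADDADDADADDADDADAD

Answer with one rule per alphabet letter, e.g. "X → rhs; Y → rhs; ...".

  step 4 ⇒ step 5: DADDABCACBCADDADADDADADDA ⇒ DA·D·DA·DA·D·C·BCA·D·BCA·C·BCA·D·DA·DA·D·DA·D·DA·DA·D·DA·D·DA·DA·D
    A ↦ D
    B ↦ C
    C ↦ BCA
    D ↦ DA

A->D, B->C, C->BCA, D->DA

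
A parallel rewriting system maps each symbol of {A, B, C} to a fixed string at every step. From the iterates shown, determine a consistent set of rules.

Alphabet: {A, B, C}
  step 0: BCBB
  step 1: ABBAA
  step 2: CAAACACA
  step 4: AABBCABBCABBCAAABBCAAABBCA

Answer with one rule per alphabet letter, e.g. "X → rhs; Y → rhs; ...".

A->CA, B->A, C->BB

  step 1 ⇒ step 2: ABBAA ⇒ CA·A·A·CA·CA
    A ↦ CA
    B ↦ A
  step 0 ⇒ step 1: BCBB ⇒ A·BB·A·A
    C ↦ BB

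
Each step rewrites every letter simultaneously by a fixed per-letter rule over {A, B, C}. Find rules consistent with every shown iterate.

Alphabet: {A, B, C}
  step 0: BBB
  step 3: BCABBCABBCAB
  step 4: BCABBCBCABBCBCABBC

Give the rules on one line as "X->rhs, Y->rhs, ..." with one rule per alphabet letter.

A->B, B->BC, C->A

  step 3 ⇒ step 4: BCABBCABBCAB ⇒ BC·A·B·BC·BC·A·B·BC·BC·A·B·BC
    A ↦ B
    B ↦ BC
    C ↦ A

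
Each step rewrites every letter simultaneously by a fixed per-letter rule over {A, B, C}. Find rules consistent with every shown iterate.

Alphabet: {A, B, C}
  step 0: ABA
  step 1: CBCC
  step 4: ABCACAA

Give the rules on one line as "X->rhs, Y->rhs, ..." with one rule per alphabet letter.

  step 0 ⇒ step 1: ABA ⇒ C·BC·C
    A ↦ C
    B ↦ BC
    C ↦ A  (constrained at step 1)

A->C, B->BC, C->A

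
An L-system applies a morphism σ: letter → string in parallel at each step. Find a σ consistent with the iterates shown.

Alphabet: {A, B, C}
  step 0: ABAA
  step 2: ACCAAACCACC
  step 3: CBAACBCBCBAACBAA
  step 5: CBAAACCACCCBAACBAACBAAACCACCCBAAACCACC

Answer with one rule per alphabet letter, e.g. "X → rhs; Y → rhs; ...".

A->CB, B->CC, C->A

  step 2 ⇒ step 3: ACCAAACCACC ⇒ CB·A·A·CB·CB·CB·A·A·CB·A·A
    A ↦ CB
    C ↦ A
    B ↦ CC  (constrained at step 0)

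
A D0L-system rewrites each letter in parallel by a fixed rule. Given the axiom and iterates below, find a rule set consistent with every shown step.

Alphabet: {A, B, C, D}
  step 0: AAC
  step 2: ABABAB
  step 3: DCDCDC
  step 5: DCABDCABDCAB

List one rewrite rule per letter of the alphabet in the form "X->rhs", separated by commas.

A->D, B->C, C->D, D->AB

  step 2 ⇒ step 3: ABABAB ⇒ D·C·D·C·D·C
    A ↦ D
    B ↦ C
    C ↦ D  (constrained at step 0)
    D ↦ AB  (constrained at step 3)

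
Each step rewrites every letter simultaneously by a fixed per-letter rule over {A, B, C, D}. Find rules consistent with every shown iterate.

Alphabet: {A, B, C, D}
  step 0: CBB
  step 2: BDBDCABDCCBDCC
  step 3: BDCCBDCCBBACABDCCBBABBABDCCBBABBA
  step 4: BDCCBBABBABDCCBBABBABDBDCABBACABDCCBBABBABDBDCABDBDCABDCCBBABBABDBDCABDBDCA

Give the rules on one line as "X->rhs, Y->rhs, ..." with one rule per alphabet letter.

  step 3 ⇒ step 4: BDCCBDCCBBACABDCCBBABBABDCCBBABBA ⇒ BD·CC·BBA·BBA·BD·CC·BBA·BBA·BD·BD·CA·BBA·CA·BD·CC·BBA·BBA·BD·BD·CA·BD·BD·CA·BD·CC·BBA·BBA·BD·BD·CA·BD·BD·CA
    A ↦ CA
    B ↦ BD
    C ↦ BBA
    D ↦ CC

A->CA, B->BD, C->BBA, D->CC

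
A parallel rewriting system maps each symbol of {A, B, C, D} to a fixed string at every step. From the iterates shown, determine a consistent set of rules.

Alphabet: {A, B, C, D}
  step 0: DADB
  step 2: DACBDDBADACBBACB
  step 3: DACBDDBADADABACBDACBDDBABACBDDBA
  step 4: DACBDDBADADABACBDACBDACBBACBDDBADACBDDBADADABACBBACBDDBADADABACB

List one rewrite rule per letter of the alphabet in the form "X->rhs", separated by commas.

  step 3 ⇒ step 4: DACBDDBADADABACBDACBDDBABACBDDBA ⇒ DA·CB·DD·BA·DA·DA·BA·CB·DA·CB·DA·CB·BA·CB·DD·BA·DA·CB·DD·BA·DA·DA·BA·CB·BA·CB·DD·BA·DA·DA·BA·CB
    A ↦ CB
    B ↦ BA
    C ↦ DD
    D ↦ DA

A->CB, B->BA, C->DD, D->DA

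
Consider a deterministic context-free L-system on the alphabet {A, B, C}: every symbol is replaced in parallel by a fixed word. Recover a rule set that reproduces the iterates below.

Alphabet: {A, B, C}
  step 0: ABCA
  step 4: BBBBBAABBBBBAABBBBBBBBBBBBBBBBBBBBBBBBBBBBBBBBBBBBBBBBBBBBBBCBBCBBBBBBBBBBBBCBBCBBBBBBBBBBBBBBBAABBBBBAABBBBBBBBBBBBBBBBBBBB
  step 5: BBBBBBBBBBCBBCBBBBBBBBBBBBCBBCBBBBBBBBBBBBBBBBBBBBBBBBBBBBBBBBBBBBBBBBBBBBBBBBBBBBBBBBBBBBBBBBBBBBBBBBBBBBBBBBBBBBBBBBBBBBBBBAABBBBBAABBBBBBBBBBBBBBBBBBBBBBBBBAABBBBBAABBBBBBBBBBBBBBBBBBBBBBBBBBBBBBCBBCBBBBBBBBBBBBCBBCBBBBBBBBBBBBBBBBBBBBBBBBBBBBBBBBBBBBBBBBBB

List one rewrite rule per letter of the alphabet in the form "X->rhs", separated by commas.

A->CBB, B->BB, C->BAA

  step 4 ⇒ step 5: BBBBBAABBBBBAABBBBBBBBBBBBBBBBBBBBBBBBBBBBBBBBBBBBBBBBBBBBBBCBBCBBBBBBBBBBBBCBBCBBBBBBBBBBBBBBBAABBBBBAABBBBBBBBBBBBBBBBBBBB ⇒ BB·BB·BB·BB·BB·CBB·CBB·BB·BB·BB·BB·BB·CBB·CBB·BB·BB·BB·BB·BB·BB·BB·BB·BB·BB·BB·BB·BB·BB·BB·BB·BB·BB·BB·BB·BB·BB·BB·BB·BB·BB·BB·BB·BB·BB·BB·BB·BB·BB·BB·BB·BB·BB·BB·BB·BB·BB·BB·BB·BB·BB·BAA·BB·BB·BAA·BB·BB·BB·BB·BB·BB·BB·BB·BB·BB·BB·BB·BAA·BB·BB·BAA·BB·BB·BB·BB·BB·BB·BB·BB·BB·BB·BB·BB·BB·BB·BB·CBB·CBB·BB·BB·BB·BB·BB·CBB·CBB·BB·BB·BB·BB·BB·BB·BB·BB·BB·BB·BB·BB·BB·BB·BB·BB·BB·BB·BB·BB
    A ↦ CBB
    B ↦ BB
    C ↦ BAA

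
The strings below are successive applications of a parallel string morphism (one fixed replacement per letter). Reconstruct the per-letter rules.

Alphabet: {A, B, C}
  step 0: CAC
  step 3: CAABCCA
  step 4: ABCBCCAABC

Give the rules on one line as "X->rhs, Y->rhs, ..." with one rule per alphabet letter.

  step 3 ⇒ step 4: CAABCCA ⇒ A·BC·BC·C·A·A·BC
    A ↦ BC
    B ↦ C
    C ↦ A

A->BC, B->C, C->A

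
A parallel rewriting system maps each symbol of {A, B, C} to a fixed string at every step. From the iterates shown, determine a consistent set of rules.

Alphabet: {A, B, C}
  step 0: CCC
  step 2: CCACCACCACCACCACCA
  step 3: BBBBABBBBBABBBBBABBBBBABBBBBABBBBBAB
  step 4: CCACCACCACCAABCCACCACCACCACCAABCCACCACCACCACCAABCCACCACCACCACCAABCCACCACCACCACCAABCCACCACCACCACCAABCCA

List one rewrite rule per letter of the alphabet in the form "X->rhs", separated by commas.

A->AB, B->CCA, C->BB

  step 3 ⇒ step 4: BBBBABBBBBABBBBBABBBBBABBBBBABBBBBAB ⇒ CCA·CCA·CCA·CCA·AB·CCA·CCA·CCA·CCA·CCA·AB·CCA·CCA·CCA·CCA·CCA·AB·CCA·CCA·CCA·CCA·CCA·AB·CCA·CCA·CCA·CCA·CCA·AB·CCA·CCA·CCA·CCA·CCA·AB·CCA
    A ↦ AB
    B ↦ CCA
  step 2 ⇒ step 3: CCACCACCACCACCACCA ⇒ BB·BB·AB·BB·BB·AB·BB·BB·AB·BB·BB·AB·BB·BB·AB·BB·BB·AB
    C ↦ BB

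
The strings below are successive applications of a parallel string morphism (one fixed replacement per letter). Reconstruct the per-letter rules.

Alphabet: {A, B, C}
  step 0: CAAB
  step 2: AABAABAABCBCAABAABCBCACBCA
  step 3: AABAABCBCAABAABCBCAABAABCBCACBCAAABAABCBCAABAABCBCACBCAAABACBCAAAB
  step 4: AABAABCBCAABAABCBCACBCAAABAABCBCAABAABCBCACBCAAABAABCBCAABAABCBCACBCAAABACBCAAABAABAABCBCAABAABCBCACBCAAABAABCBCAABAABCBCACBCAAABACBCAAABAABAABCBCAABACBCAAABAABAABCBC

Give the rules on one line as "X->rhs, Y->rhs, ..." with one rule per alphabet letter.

A->AAB, B->CBC, C->A

  step 3 ⇒ step 4: AABAABCBCAABAABCBCAABAABCBCACBCAAABAABCBCAABAABCBCACBCAAABACBCAAAB ⇒ AAB·AAB·CBC·AAB·AAB·CBC·A·CBC·A·AAB·AAB·CBC·AAB·AAB·CBC·A·CBC·A·AAB·AAB·CBC·AAB·AAB·CBC·A·CBC·A·AAB·A·CBC·A·AAB·AAB·AAB·CBC·AAB·AAB·CBC·A·CBC·A·AAB·AAB·CBC·AAB·AAB·CBC·A·CBC·A·AAB·A·CBC·A·AAB·AAB·AAB·CBC·AAB·A·CBC·A·AAB·AAB·AAB·CBC
    A ↦ AAB
    B ↦ CBC
    C ↦ A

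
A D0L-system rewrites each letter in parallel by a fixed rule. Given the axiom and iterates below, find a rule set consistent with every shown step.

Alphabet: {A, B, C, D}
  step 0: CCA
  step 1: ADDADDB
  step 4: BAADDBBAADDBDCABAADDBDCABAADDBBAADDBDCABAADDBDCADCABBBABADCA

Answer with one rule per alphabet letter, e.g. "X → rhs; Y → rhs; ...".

  step 0 ⇒ step 1: CCA ⇒ ADD·ADD·B
    A ↦ B
    C ↦ ADD
    B ↦ DCA  (constrained at step 1)
    D ↦ BA  (constrained at step 1)

A->B, B->DCA, C->ADD, D->BA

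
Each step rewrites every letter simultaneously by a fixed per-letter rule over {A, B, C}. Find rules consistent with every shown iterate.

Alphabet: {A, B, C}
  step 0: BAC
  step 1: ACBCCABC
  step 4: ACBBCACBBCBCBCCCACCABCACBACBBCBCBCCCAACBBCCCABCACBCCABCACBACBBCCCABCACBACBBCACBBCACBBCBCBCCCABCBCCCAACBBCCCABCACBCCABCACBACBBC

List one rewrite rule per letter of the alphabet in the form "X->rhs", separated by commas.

A->CCA, B->ACB, C->BC

  step 0 ⇒ step 1: BAC ⇒ ACB·CCA·BC
    A ↦ CCA
    B ↦ ACB
    C ↦ BC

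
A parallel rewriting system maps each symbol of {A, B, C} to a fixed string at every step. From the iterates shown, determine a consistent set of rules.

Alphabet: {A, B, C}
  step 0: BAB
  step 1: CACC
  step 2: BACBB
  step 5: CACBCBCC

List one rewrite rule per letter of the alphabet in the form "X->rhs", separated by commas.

A->AC, B->C, C->B

  step 1 ⇒ step 2: CACC ⇒ B·AC·B·B
    A ↦ AC
    C ↦ B
  step 0 ⇒ step 1: BAB ⇒ C·AC·C
    B ↦ C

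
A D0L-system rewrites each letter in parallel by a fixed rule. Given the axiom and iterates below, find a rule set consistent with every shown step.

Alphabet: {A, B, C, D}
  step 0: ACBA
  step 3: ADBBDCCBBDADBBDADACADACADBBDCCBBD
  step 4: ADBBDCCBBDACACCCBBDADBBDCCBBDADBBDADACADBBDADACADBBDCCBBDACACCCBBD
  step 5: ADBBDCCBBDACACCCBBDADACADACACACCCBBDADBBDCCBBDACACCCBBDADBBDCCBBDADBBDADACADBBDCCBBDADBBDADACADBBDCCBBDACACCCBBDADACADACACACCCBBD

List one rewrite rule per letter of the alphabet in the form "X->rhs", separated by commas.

  step 4 ⇒ step 5: ADBBDCCBBDACACCCBBDADBBDCCBBDADBBDADACADBBDADACADBBDCCBBDACACCCBBD ⇒ AD·BBD·C·C·BBD·AC·AC·C·C·BBD·AD·AC·AD·AC·AC·AC·C·C·BBD·AD·BBD·C·C·BBD·AC·AC·C·C·BBD·AD·BBD·C·C·BBD·AD·BBD·AD·AC·AD·BBD·C·C·BBD·AD·BBD·AD·AC·AD·BBD·C·C·BBD·AC·AC·C·C·BBD·AD·AC·AD·AC·AC·AC·C·C·BBD
    A ↦ AD
    B ↦ C
    C ↦ AC
    D ↦ BBD

A->AD, B->C, C->AC, D->BBD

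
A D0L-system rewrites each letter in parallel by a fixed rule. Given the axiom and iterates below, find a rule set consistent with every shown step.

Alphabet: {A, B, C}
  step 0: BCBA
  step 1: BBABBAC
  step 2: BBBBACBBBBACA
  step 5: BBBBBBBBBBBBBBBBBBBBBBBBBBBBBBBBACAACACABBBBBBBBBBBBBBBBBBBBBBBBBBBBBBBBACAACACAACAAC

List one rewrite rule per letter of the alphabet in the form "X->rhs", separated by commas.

  step 1 ⇒ step 2: BBABBAC ⇒ BB·BB·AC·BB·BB·AC·A
    A ↦ AC
    B ↦ BB
    C ↦ A

A->AC, B->BB, C->A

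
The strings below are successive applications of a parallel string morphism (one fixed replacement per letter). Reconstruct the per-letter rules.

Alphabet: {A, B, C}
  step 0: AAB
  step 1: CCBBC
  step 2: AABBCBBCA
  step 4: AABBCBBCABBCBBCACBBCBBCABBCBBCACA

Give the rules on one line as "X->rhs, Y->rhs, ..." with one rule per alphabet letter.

  step 1 ⇒ step 2: CCBBC ⇒ A·A·BBC·BBC·A
    B ↦ BBC
    C ↦ A
  step 0 ⇒ step 1: AAB ⇒ C·C·BBC
    A ↦ C

A->C, B->BBC, C->A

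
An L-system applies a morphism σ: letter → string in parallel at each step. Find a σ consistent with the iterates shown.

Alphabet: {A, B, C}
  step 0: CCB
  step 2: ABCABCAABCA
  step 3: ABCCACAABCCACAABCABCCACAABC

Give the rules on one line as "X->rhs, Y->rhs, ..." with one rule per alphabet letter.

A->ABC, B->CAC, C->A

  step 2 ⇒ step 3: ABCABCAABCA ⇒ ABC·CAC·A·ABC·CAC·A·ABC·ABC·CAC·A·ABC
    A ↦ ABC
    B ↦ CAC
    C ↦ A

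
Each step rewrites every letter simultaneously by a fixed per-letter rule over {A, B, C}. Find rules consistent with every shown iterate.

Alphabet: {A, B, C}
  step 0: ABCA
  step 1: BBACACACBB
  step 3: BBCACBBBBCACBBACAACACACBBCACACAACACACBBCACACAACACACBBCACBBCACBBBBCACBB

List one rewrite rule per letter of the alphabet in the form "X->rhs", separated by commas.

A->BB, B->ACA, C->CAC

  step 0 ⇒ step 1: ABCA ⇒ BB·ACA·CAC·BB
    A ↦ BB
    B ↦ ACA
    C ↦ CAC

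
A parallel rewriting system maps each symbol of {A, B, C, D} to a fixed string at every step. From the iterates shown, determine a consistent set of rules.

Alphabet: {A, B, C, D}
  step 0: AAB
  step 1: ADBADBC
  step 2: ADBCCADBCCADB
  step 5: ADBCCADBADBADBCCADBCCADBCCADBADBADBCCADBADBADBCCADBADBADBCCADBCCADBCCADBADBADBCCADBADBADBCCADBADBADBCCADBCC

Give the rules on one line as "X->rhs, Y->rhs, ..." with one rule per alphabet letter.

A->ADB, B->C, C->ADB, D->C

  step 1 ⇒ step 2: ADBADBC ⇒ ADB·C·C·ADB·C·C·ADB
    A ↦ ADB
    B ↦ C
    C ↦ ADB
    D ↦ C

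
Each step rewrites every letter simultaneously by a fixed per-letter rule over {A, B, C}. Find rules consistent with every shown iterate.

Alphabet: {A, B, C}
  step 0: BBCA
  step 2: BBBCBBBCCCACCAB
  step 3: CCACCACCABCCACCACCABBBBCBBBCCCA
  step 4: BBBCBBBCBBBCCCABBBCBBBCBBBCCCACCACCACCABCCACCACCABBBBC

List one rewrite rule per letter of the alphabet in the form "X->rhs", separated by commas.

A->BC, B->CCA, C->B

  step 3 ⇒ step 4: CCACCACCABCCACCACCABBBBCBBBCCCA ⇒ B·B·BC·B·B·BC·B·B·BC·CCA·B·B·BC·B·B·BC·B·B·BC·CCA·CCA·CCA·CCA·B·CCA·CCA·CCA·B·B·B·BC
    A ↦ BC
    B ↦ CCA
    C ↦ B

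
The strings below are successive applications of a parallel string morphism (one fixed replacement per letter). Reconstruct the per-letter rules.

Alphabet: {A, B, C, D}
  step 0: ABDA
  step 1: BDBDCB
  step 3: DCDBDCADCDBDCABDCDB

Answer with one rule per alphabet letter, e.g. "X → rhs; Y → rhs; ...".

A->B, B->DB, C->A, D->DC

  step 0 ⇒ step 1: ABDA ⇒ B·DB·DC·B
    A ↦ B
    B ↦ DB
    D ↦ DC
    C ↦ A  (constrained at step 1)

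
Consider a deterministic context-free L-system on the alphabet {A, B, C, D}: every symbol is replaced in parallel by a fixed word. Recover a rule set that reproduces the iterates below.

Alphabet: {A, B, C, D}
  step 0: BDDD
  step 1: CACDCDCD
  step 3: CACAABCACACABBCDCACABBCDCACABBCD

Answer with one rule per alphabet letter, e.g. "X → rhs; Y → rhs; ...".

  step 0 ⇒ step 1: BDDD ⇒ CA·CD·CD·CD
    B ↦ CA
    D ↦ CD
    A ↦ AB  (constrained at step 1)
    C ↦ BB  (constrained at step 1)

A->AB, B->CA, C->BB, D->CD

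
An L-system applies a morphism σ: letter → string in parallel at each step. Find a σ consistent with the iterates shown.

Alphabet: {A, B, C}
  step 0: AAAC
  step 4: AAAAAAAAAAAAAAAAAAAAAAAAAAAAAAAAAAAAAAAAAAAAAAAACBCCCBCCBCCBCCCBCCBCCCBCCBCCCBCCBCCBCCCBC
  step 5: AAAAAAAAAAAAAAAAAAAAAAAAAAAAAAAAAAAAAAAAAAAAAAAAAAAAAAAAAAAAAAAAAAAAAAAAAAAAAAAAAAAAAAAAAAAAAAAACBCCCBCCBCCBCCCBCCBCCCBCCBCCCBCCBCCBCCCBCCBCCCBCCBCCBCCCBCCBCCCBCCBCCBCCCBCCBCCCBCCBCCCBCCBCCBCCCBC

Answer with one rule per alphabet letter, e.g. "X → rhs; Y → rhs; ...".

  step 4 ⇒ step 5: AAAAAAAAAAAAAAAAAAAAAAAAAAAAAAAAAAAAAAAAAAAAAAAACBCCCBCCBCCBCCCBCCBCCCBCCBCCCBCCBCCBCCCBC ⇒ AA·AA·AA·AA·AA·AA·AA·AA·AA·AA·AA·AA·AA·AA·AA·AA·AA·AA·AA·AA·AA·AA·AA·AA·AA·AA·AA·AA·AA·AA·AA·AA·AA·AA·AA·AA·AA·AA·AA·AA·AA·AA·AA·AA·AA·AA·AA·AA·CBC·C·CBC·CBC·CBC·C·CBC·CBC·C·CBC·CBC·C·CBC·CBC·CBC·C·CBC·CBC·C·CBC·CBC·CBC·C·CBC·CBC·C·CBC·CBC·CBC·C·CBC·CBC·C·CBC·CBC·C·CBC·CBC·CBC·C·CBC
    A ↦ AA
    B ↦ C
    C ↦ CBC

A->AA, B->C, C->CBC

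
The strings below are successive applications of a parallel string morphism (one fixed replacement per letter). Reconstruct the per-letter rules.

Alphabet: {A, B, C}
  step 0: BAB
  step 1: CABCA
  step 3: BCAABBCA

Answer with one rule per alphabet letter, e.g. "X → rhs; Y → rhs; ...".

A->B, B->CA, C->A

  step 0 ⇒ step 1: BAB ⇒ CA·B·CA
    A ↦ B
    B ↦ CA
    C ↦ A  (constrained at step 1)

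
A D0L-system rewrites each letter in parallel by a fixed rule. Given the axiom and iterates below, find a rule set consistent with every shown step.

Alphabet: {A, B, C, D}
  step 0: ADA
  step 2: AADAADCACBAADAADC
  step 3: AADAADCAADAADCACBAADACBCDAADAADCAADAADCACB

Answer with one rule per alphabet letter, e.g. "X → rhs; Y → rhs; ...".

  step 2 ⇒ step 3: AADAADCACBAADAADC ⇒ AAD·AAD·C·AAD·AAD·C·ACB·AAD·ACB·CD·AAD·AAD·C·AAD·AAD·C·ACB
    A ↦ AAD
    B ↦ CD
    C ↦ ACB
    D ↦ C

A->AAD, B->CD, C->ACB, D->C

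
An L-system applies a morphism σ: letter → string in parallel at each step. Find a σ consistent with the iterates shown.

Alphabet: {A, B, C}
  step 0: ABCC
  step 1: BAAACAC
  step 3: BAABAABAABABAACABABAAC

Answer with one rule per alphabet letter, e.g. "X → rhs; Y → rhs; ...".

  step 0 ⇒ step 1: ABCC ⇒ BA·A·AC·AC
    A ↦ BA
    B ↦ A
    C ↦ AC

A->BA, B->A, C->AC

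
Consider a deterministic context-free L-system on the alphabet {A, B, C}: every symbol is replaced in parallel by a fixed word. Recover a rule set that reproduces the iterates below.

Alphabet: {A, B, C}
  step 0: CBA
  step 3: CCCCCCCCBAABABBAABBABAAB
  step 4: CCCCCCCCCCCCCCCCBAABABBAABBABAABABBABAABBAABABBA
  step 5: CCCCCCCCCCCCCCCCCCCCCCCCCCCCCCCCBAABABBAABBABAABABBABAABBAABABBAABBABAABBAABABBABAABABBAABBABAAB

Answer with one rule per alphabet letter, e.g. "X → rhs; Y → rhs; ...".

A->AB, B->BA, C->CC

  step 4 ⇒ step 5: CCCCCCCCCCCCCCCCBAABABBAABBABAABABBABAABBAABABBA ⇒ CC·CC·CC·CC·CC·CC·CC·CC·CC·CC·CC·CC·CC·CC·CC·CC·BA·AB·AB·BA·AB·BA·BA·AB·AB·BA·BA·AB·BA·AB·AB·BA·AB·BA·BA·AB·BA·AB·AB·BA·BA·AB·AB·BA·AB·BA·BA·AB
    A ↦ AB
    B ↦ BA
    C ↦ CC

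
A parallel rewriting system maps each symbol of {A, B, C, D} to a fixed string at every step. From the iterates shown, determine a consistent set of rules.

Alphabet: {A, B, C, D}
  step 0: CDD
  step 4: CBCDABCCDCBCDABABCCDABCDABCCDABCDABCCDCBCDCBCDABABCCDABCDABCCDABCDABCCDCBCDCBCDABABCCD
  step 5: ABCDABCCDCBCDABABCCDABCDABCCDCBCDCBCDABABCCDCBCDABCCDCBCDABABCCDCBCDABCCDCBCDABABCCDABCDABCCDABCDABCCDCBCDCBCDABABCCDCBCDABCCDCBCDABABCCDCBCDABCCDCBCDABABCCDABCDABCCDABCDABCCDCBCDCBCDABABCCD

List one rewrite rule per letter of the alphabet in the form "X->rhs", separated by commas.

A->CB, B->CD, C->AB, D->CCD

  step 4 ⇒ step 5: CBCDABCCDCBCDABABCCDABCDABCCDABCDABCCDCBCDCBCDABABCCDABCDABCCDABCDABCCDCBCDCBCDABABCCD ⇒ AB·CD·AB·CCD·CB·CD·AB·AB·CCD·AB·CD·AB·CCD·CB·CD·CB·CD·AB·AB·CCD·CB·CD·AB·CCD·CB·CD·AB·AB·CCD·CB·CD·AB·CCD·CB·CD·AB·AB·CCD·AB·CD·AB·CCD·AB·CD·AB·CCD·CB·CD·CB·CD·AB·AB·CCD·CB·CD·AB·CCD·CB·CD·AB·AB·CCD·CB·CD·AB·CCD·CB·CD·AB·AB·CCD·AB·CD·AB·CCD·AB·CD·AB·CCD·CB·CD·CB·CD·AB·AB·CCD
    A ↦ CB
    B ↦ CD
    C ↦ AB
    D ↦ CCD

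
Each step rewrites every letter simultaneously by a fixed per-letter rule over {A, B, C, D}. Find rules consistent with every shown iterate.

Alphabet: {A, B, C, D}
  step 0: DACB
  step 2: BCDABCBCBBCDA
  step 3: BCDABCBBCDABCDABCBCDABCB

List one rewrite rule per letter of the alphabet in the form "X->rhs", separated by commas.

  step 2 ⇒ step 3: BCDABCBCBBCDA ⇒ BC·DA·BC·B·BC·DA·BC·DA·BC·BC·DA·BC·B
    A ↦ B
    B ↦ BC
    C ↦ DA
    D ↦ BC

A->B, B->BC, C->DA, D->BC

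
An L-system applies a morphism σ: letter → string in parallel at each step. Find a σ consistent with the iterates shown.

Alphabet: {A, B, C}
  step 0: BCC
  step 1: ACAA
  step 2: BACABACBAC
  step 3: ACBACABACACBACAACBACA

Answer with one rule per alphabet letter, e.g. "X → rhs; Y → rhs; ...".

A->BAC, B->AC, C->A

  step 2 ⇒ step 3: BACABACBAC ⇒ AC·BAC·A·BAC·AC·BAC·A·AC·BAC·A
    A ↦ BAC
    B ↦ AC
    C ↦ A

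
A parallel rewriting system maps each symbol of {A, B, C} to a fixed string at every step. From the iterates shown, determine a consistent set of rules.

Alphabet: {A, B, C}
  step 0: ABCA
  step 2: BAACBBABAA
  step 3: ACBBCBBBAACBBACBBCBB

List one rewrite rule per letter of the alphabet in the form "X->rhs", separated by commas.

A->CBB, B->A, C->B

  step 2 ⇒ step 3: BAACBBABAA ⇒ A·CBB·CBB·B·A·A·CBB·A·CBB·CBB
    A ↦ CBB
    B ↦ A
    C ↦ B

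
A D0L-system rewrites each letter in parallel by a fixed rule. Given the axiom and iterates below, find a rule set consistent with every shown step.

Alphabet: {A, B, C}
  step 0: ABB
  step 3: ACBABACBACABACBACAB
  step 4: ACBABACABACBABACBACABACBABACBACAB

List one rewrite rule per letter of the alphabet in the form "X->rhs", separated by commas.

A->AC, B->AB, C->B

  step 3 ⇒ step 4: ACBABACBACABACBACAB ⇒ AC·B·AB·AC·AB·AC·B·AB·AC·B·AC·AB·AC·B·AB·AC·B·AC·AB
    A ↦ AC
    B ↦ AB
    C ↦ B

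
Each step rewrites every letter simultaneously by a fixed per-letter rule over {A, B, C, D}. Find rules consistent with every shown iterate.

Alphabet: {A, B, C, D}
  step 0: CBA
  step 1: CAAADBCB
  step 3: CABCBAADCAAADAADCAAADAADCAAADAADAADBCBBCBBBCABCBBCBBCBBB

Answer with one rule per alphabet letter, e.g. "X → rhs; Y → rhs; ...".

A->BCB, B->AAD, C->CA, D->BB

  step 0 ⇒ step 1: CBA ⇒ CA·AAD·BCB
    A ↦ BCB
    B ↦ AAD
    C ↦ CA
    D ↦ BB  (constrained at step 1)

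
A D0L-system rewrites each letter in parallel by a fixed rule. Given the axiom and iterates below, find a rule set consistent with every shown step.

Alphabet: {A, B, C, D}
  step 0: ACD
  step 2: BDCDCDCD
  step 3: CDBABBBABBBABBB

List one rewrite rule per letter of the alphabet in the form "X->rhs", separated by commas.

  step 2 ⇒ step 3: BDCDCDCD ⇒ CD·B·ABB·B·ABB·B·ABB·B
    B ↦ CD
    C ↦ ABB
    D ↦ B
    A ↦ D  (constrained at step 0)

A->D, B->CD, C->ABB, D->B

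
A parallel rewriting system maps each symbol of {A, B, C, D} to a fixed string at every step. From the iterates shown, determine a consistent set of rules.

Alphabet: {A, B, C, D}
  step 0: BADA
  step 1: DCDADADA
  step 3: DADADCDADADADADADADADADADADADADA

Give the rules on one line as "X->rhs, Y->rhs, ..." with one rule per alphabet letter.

  step 0 ⇒ step 1: BADA ⇒ DC·DA·DA·DA
    A ↦ DA
    B ↦ DC
    D ↦ DA
    C ↦ BD  (constrained at step 1)

A->DA, B->DC, C->BD, D->DA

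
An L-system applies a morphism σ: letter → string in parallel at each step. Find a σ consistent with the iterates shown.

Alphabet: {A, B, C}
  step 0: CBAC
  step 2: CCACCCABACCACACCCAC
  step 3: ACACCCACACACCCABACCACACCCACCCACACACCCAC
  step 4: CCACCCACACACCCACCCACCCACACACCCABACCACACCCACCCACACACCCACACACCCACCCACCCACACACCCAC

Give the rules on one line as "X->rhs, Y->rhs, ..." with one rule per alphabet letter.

A->CC, B->ABA, C->AC

  step 3 ⇒ step 4: ACACCCACACACCCABACCACACCCACCCACACACCCAC ⇒ CC·AC·CC·AC·AC·AC·CC·AC·CC·AC·CC·AC·AC·AC·CC·ABA·CC·AC·AC·CC·AC·CC·AC·AC·AC·CC·AC·AC·AC·CC·AC·CC·AC·CC·AC·AC·AC·CC·AC
    A ↦ CC
    B ↦ ABA
    C ↦ AC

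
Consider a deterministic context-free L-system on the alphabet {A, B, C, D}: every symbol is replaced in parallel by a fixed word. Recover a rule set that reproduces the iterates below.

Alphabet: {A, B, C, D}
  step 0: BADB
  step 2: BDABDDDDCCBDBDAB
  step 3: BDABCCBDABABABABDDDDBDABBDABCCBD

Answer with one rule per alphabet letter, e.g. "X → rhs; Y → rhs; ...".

A->CC, B->BD, C->DD, D->AB

  step 2 ⇒ step 3: BDABDDDDCCBDBDAB ⇒ BD·AB·CC·BD·AB·AB·AB·AB·DD·DD·BD·AB·BD·AB·CC·BD
    A ↦ CC
    B ↦ BD
    C ↦ DD
    D ↦ AB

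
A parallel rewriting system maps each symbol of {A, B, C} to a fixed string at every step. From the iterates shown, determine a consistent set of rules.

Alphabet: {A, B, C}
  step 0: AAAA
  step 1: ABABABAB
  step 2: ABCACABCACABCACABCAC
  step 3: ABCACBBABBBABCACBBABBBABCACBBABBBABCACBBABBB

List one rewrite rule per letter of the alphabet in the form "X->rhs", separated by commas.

A->AB, B->CAC, C->BB

  step 2 ⇒ step 3: ABCACABCACABCACABCAC ⇒ AB·CAC·BB·AB·BB·AB·CAC·BB·AB·BB·AB·CAC·BB·AB·BB·AB·CAC·BB·AB·BB
    A ↦ AB
    B ↦ CAC
    C ↦ BB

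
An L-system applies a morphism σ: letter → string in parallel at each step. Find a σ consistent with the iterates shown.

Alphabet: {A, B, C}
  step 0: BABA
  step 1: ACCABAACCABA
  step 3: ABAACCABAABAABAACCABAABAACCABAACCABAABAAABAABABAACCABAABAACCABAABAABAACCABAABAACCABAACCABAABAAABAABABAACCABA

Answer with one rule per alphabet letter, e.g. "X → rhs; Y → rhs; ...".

  step 0 ⇒ step 1: BABA ⇒ ACC·ABA·ACC·ABA
    A ↦ ABA
    B ↦ ACC
    C ↦ AAB  (constrained at step 1)

A->ABA, B->ACC, C->AAB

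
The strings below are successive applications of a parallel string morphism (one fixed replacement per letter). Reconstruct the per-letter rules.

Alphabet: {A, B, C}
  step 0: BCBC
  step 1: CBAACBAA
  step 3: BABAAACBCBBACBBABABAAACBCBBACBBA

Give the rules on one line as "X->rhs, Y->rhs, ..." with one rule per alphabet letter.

  step 0 ⇒ step 1: BCBC ⇒ CB·AA·CB·AA
    B ↦ CB
    C ↦ AA
    A ↦ BA  (constrained at step 1)

A->BA, B->CB, C->AA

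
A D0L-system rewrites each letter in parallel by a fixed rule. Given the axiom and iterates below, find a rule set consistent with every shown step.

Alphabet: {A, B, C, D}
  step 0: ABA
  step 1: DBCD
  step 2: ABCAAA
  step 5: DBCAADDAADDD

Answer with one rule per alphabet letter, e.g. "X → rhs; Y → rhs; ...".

  step 1 ⇒ step 2: DBCD ⇒ A·BC·AA·A
    B ↦ BC
    C ↦ AA
    D ↦ A
  step 0 ⇒ step 1: ABA ⇒ D·BC·D
    A ↦ D

A->D, B->BC, C->AA, D->A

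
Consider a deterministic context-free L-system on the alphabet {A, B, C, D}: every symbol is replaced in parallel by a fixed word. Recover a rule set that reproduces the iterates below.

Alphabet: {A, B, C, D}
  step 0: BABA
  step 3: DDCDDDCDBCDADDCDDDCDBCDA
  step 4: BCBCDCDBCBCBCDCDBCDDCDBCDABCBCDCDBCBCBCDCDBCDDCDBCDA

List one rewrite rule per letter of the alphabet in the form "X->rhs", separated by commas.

A->DA, B->D, C->DCD, D->BC

  step 3 ⇒ step 4: DDCDDDCDBCDADDCDDDCDBCDA ⇒ BC·BC·DCD·BC·BC·BC·DCD·BC·D·DCD·BC·DA·BC·BC·DCD·BC·BC·BC·DCD·BC·D·DCD·BC·DA
    A ↦ DA
    B ↦ D
    C ↦ DCD
    D ↦ BC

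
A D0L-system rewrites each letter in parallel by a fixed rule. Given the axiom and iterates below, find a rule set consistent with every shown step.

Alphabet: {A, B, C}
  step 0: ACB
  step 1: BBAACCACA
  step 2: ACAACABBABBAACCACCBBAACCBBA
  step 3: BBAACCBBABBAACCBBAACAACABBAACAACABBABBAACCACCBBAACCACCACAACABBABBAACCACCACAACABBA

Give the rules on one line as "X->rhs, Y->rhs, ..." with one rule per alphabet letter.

A->BBA, B->ACA, C->ACC

  step 2 ⇒ step 3: ACAACABBABBAACCACCBBAACCBBA ⇒ BBA·ACC·BBA·BBA·ACC·BBA·ACA·ACA·BBA·ACA·ACA·BBA·BBA·ACC·ACC·BBA·ACC·ACC·ACA·ACA·BBA·BBA·ACC·ACC·ACA·ACA·BBA
    A ↦ BBA
    B ↦ ACA
    C ↦ ACC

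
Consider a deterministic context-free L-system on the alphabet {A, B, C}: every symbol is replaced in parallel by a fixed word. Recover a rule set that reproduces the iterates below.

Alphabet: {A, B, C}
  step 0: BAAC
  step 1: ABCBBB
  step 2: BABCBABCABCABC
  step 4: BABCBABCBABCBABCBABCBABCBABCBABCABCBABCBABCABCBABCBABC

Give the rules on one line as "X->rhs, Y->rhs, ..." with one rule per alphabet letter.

  step 1 ⇒ step 2: ABCBBB ⇒ B·ABC·B·ABC·ABC·ABC
    A ↦ B
    B ↦ ABC
    C ↦ B

A->B, B->ABC, C->B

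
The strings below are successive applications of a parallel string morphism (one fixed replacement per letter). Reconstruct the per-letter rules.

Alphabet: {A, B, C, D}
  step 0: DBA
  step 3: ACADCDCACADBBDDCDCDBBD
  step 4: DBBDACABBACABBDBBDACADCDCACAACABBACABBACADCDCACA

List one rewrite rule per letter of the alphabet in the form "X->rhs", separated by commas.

  step 3 ⇒ step 4: ACADCDCACADBBDDCDCDBBD ⇒ D·BB·D·ACA·BB·ACA·BB·D·BB·D·ACA·DC·DC·ACA·ACA·BB·ACA·BB·ACA·DC·DC·ACA
    A ↦ D
    B ↦ DC
    C ↦ BB
    D ↦ ACA

A->D, B->DC, C->BB, D->ACA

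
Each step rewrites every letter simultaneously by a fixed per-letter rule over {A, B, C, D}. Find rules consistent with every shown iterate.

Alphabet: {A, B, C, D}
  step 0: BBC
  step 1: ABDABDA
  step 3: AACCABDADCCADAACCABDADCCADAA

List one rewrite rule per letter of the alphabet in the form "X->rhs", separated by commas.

  step 0 ⇒ step 1: BBC ⇒ ABD·ABD·A
    B ↦ ABD
    C ↦ A
    A ↦ CC  (constrained at step 1)
    D ↦ AD  (constrained at step 1)

A->CC, B->ABD, C->A, D->AD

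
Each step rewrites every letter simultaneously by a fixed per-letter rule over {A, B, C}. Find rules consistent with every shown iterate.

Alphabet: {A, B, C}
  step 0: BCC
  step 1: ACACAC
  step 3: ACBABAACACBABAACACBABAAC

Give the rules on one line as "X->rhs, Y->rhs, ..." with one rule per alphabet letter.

A->BA, B->AC, C->AC

  step 0 ⇒ step 1: BCC ⇒ AC·AC·AC
    B ↦ AC
    C ↦ AC
    A ↦ BA  (constrained at step 1)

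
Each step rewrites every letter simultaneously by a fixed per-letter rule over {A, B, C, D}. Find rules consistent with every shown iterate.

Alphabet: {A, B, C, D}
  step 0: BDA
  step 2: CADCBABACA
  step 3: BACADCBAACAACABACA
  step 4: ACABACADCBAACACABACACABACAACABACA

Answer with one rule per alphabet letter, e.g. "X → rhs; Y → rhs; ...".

  step 3 ⇒ step 4: BACADCBAACAACABACA ⇒ A·CA·BA·CA·DC·BA·A·CA·CA·BA·CA·CA·BA·CA·A·CA·BA·CA
    A ↦ CA
    B ↦ A
    C ↦ BA
    D ↦ DC

A->CA, B->A, C->BA, D->DC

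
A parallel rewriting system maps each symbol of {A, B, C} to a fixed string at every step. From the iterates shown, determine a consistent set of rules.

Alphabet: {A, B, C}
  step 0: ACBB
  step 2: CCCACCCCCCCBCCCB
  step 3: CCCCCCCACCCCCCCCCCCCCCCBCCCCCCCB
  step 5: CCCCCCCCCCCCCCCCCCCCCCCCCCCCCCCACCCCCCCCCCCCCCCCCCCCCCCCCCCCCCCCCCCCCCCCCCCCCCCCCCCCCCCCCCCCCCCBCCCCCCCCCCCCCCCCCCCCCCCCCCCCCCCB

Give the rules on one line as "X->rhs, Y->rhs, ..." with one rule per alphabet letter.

A->CA, B->CB, C->CC

  step 2 ⇒ step 3: CCCACCCCCCCBCCCB ⇒ CC·CC·CC·CA·CC·CC·CC·CC·CC·CC·CC·CB·CC·CC·CC·CB
    A ↦ CA
    B ↦ CB
    C ↦ CC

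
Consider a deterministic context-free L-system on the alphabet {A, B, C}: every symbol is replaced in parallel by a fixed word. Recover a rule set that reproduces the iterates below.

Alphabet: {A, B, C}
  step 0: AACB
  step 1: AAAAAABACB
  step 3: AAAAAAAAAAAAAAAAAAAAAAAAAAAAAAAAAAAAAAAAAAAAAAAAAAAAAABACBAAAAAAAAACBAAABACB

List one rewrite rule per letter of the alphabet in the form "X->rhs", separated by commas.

  step 0 ⇒ step 1: AACB ⇒ AAA·AAA·BA·CB
    A ↦ AAA
    B ↦ CB
    C ↦ BA

A->AAA, B->CB, C->BA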